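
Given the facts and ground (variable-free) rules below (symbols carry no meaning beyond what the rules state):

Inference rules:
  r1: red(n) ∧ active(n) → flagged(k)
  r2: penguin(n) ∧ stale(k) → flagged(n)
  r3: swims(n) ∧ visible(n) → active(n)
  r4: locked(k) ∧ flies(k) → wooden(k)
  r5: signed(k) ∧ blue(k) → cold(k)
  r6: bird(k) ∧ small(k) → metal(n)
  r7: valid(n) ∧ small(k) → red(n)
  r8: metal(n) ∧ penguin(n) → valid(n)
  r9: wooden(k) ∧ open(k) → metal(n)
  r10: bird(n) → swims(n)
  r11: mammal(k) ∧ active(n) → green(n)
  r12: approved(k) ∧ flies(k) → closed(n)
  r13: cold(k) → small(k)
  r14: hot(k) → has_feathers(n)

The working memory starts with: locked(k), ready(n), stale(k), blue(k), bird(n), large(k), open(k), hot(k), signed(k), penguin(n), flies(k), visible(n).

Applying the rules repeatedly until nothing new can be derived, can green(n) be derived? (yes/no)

no

Round 1 fires r2, r4, r5, r10, r14, giving flagged(n), wooden(k), cold(k), swims(n), has_feathers(n).
Round 2 fires r3, r9, r13, giving active(n), metal(n), small(k).
Round 3 fires r8, giving valid(n).
Round 4 fires r7, giving red(n).
Round 5 fires r1, giving flagged(k).
Fixed point reached. green(n) is concluded only by r11; r11 needs mammal(k) (never derived).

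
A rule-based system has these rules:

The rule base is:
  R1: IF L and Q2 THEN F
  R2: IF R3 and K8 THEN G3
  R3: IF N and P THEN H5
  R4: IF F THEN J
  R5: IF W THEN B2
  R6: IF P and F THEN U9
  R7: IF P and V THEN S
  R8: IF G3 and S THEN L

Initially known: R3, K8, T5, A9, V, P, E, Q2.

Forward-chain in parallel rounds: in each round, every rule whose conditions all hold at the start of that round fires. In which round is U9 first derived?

Round 1: R2 [IF R3 and K8 THEN G3]; R7 [IF P and V THEN S]. Adds G3, S.
Round 2: R8 [IF G3 and S THEN L]. Adds L.
Round 3: R1 [IF L and Q2 THEN F]. Adds F.
Round 4: R4 [IF F THEN J]; R6 [IF P and F THEN U9]. Adds J, U9.
U9 first appears in round 4.

4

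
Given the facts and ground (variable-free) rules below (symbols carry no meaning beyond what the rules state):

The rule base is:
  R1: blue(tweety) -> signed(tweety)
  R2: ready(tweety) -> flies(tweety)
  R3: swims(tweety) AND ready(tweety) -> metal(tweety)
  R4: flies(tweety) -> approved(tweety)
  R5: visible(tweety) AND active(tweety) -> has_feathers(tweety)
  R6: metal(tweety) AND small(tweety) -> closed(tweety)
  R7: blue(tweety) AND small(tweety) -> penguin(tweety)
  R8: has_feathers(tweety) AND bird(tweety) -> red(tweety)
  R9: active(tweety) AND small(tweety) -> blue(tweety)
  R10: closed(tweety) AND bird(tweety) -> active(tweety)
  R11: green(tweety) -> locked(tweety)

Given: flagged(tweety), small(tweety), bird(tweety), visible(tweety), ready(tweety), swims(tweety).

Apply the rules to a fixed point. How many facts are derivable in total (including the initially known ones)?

16

[1] R2 [ready(tweety) -> flies(tweety)]; R3 [swims(tweety) AND ready(tweety) -> metal(tweety)]. ⇒ new: flies(tweety), metal(tweety).
[2] R4 [flies(tweety) -> approved(tweety)]; R6 [metal(tweety) AND small(tweety) -> closed(tweety)]. ⇒ new: approved(tweety), closed(tweety).
[3] R10 [closed(tweety) AND bird(tweety) -> active(tweety)]. ⇒ new: active(tweety).
[4] R5 [visible(tweety) AND active(tweety) -> has_feathers(tweety)]; R9 [active(tweety) AND small(tweety) -> blue(tweety)]. ⇒ new: has_feathers(tweety), blue(tweety).
[5] R1 [blue(tweety) -> signed(tweety)]; R7 [blue(tweety) AND small(tweety) -> penguin(tweety)]; R8 [has_feathers(tweety) AND bird(tweety) -> red(tweety)]. ⇒ new: signed(tweety), penguin(tweety), red(tweety).
Closure: {active(tweety), approved(tweety), bird(tweety), blue(tweety), closed(tweety), flagged(tweety), flies(tweety), has_feathers(tweety), metal(tweety), penguin(tweety), ready(tweety), red(tweety), signed(tweety), small(tweety), swims(tweety), visible(tweety)} — 16 facts.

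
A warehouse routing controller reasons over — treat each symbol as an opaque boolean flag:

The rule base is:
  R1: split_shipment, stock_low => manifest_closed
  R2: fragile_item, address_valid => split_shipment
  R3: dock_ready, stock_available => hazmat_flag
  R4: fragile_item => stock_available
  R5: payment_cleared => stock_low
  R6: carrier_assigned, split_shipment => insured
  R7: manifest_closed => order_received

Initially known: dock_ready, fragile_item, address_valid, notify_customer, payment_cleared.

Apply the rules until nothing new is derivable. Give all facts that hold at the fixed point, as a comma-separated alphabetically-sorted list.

Round 1: R2 [fragile_item, address_valid => split_shipment]; R4 [fragile_item => stock_available]; R5 [payment_cleared => stock_low]. Adds split_shipment, stock_available, stock_low.
Round 2: R1 [split_shipment, stock_low => manifest_closed]; R3 [dock_ready, stock_available => hazmat_flag]. Adds manifest_closed, hazmat_flag.
Round 3: R7 [manifest_closed => order_received]. Adds order_received.

address_valid, dock_ready, fragile_item, hazmat_flag, manifest_closed, notify_customer, order_received, payment_cleared, split_shipment, stock_available, stock_low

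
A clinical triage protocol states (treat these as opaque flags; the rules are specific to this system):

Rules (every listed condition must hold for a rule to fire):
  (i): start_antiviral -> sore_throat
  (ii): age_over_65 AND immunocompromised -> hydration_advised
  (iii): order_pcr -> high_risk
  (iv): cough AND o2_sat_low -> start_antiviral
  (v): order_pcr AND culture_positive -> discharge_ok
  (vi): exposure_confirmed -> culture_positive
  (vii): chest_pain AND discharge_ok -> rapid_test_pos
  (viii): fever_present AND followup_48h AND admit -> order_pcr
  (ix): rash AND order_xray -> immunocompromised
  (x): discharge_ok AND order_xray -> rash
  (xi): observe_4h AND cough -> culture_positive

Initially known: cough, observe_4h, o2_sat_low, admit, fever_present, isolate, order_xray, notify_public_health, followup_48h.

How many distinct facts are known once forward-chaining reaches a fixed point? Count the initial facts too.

Round 1 fires (iv), (viii), (xi), giving start_antiviral, order_pcr, culture_positive.
Round 2 fires (i), (iii), (v), giving sore_throat, high_risk, discharge_ok.
Round 3 fires (x), giving rash.
Round 4 fires (ix), giving immunocompromised.
Closure: {admit, cough, culture_positive, discharge_ok, fever_present, followup_48h, high_risk, immunocompromised, isolate, notify_public_health, o2_sat_low, observe_4h, order_pcr, order_xray, rash, sore_throat, start_antiviral} — 17 facts.

17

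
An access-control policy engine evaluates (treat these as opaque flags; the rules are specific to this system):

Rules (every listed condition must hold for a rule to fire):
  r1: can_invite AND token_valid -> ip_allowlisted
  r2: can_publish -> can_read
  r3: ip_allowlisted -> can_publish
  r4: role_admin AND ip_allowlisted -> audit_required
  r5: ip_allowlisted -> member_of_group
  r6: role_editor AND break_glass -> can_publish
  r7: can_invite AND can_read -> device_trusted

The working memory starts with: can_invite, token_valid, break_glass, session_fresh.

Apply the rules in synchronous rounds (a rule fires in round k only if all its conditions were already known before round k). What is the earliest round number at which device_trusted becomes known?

4

Round 1: r1 [can_invite AND token_valid -> ip_allowlisted]. New: ip_allowlisted.
Round 2: r3 [ip_allowlisted -> can_publish]; r5 [ip_allowlisted -> member_of_group]. New: can_publish, member_of_group.
Round 3: r2 [can_publish -> can_read]. New: can_read.
Round 4: r7 [can_invite AND can_read -> device_trusted]. New: device_trusted.
device_trusted first appears in round 4.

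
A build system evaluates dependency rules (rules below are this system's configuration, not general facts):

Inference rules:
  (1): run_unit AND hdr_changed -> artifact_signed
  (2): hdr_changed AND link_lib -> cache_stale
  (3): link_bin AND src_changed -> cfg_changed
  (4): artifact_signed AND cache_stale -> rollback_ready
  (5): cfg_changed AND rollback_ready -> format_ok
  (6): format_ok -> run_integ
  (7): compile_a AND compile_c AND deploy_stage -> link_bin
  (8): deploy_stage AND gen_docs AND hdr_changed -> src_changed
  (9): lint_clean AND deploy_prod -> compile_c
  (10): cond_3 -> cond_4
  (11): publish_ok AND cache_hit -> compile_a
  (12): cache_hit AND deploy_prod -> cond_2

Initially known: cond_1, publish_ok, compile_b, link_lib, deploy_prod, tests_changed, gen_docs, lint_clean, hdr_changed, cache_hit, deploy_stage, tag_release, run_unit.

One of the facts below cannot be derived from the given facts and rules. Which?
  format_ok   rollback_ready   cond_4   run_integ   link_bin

cond_4

Round 1 — (1), (2), (8), (9), (11), (12), derive artifact_signed, cache_stale, src_changed, compile_c, compile_a, cond_2.
Round 2 — (4), (7), derive rollback_ready, link_bin.
Round 3 — (3), derive cfg_changed.
Round 4 — (5), derive format_ok.
Round 5 — (6), derive run_integ.
Derived: run_integ (round 5), rollback_ready (round 2), format_ok (round 4), link_bin (round 2). cond_4 never appears in any round.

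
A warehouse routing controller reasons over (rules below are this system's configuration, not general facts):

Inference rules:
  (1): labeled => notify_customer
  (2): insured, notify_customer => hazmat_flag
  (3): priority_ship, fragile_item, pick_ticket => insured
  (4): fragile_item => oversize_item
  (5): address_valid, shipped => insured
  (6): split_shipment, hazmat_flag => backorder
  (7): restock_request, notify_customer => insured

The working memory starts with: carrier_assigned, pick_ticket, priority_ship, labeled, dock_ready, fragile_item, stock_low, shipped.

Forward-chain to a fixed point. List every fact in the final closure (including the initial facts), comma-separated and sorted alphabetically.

carrier_assigned, dock_ready, fragile_item, hazmat_flag, insured, labeled, notify_customer, oversize_item, pick_ticket, priority_ship, shipped, stock_low

Round 1 fires (1), (3), (4), giving notify_customer, insured, oversize_item.
Round 2 fires (2), giving hazmat_flag.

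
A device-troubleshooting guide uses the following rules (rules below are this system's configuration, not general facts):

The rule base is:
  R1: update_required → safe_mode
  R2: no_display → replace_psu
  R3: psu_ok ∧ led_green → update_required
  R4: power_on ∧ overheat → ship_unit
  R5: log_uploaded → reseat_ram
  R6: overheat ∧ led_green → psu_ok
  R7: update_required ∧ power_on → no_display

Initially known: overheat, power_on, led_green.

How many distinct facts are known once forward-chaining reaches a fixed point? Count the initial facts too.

9

[1] R4 [power_on ∧ overheat → ship_unit]; R6 [overheat ∧ led_green → psu_ok]. ⇒ new: ship_unit, psu_ok.
[2] R3 [psu_ok ∧ led_green → update_required]. ⇒ new: update_required.
[3] R1 [update_required → safe_mode]; R7 [update_required ∧ power_on → no_display]. ⇒ new: safe_mode, no_display.
[4] R2 [no_display → replace_psu]. ⇒ new: replace_psu.
Closure: {led_green, no_display, overheat, power_on, psu_ok, replace_psu, safe_mode, ship_unit, update_required} — 9 facts.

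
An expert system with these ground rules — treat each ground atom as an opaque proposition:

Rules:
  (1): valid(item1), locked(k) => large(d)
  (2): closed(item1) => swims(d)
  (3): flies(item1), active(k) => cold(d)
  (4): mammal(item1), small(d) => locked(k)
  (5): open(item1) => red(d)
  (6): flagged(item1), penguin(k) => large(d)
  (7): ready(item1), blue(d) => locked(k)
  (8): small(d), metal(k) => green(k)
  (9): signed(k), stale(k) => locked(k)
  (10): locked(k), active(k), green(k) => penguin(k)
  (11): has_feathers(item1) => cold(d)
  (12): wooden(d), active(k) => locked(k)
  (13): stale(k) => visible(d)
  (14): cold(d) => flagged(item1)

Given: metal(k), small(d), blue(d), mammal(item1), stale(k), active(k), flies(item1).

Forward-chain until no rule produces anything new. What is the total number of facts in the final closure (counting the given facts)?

14

Round 1: (3) [flies(item1), active(k) => cold(d)]; (4) [mammal(item1), small(d) => locked(k)]; (8) [small(d), metal(k) => green(k)]; (13) [stale(k) => visible(d)]. New: cold(d), locked(k), green(k), visible(d).
Round 2: (10) [locked(k), active(k), green(k) => penguin(k)]; (14) [cold(d) => flagged(item1)]. New: penguin(k), flagged(item1).
Round 3: (6) [flagged(item1), penguin(k) => large(d)]. New: large(d).
Closure: {active(k), blue(d), cold(d), flagged(item1), flies(item1), green(k), large(d), locked(k), mammal(item1), metal(k), penguin(k), small(d), stale(k), visible(d)} — 14 facts.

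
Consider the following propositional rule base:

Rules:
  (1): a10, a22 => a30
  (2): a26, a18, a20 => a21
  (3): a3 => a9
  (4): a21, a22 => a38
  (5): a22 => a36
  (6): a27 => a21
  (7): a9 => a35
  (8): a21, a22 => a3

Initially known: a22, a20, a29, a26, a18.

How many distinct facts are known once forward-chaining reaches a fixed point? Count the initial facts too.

Round 1 — (2), (5), derive a21, a36.
Round 2 — (4), (8), derive a38, a3.
Round 3 — (3), derive a9.
Round 4 — (7), derive a35.
Closure: {a18, a20, a21, a22, a26, a29, a3, a35, a36, a38, a9} — 11 facts.

11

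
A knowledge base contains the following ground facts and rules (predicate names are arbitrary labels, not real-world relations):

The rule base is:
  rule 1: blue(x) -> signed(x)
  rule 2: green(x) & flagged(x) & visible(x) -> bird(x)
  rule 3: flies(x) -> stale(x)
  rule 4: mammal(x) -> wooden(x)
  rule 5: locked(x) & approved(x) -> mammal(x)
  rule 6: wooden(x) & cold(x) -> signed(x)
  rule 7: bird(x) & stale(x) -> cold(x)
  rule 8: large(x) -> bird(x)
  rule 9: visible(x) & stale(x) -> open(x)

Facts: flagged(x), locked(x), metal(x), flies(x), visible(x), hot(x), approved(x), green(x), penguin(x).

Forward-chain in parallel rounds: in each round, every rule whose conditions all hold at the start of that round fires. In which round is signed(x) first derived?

Round 1: rule 2 [green(x) & flagged(x) & visible(x) -> bird(x)]; rule 3 [flies(x) -> stale(x)]; rule 5 [locked(x) & approved(x) -> mammal(x)]. Adds bird(x), stale(x), mammal(x).
Round 2: rule 4 [mammal(x) -> wooden(x)]; rule 7 [bird(x) & stale(x) -> cold(x)]; rule 9 [visible(x) & stale(x) -> open(x)]. Adds wooden(x), cold(x), open(x).
Round 3: rule 6 [wooden(x) & cold(x) -> signed(x)]. Adds signed(x).
signed(x) first appears in round 3.

3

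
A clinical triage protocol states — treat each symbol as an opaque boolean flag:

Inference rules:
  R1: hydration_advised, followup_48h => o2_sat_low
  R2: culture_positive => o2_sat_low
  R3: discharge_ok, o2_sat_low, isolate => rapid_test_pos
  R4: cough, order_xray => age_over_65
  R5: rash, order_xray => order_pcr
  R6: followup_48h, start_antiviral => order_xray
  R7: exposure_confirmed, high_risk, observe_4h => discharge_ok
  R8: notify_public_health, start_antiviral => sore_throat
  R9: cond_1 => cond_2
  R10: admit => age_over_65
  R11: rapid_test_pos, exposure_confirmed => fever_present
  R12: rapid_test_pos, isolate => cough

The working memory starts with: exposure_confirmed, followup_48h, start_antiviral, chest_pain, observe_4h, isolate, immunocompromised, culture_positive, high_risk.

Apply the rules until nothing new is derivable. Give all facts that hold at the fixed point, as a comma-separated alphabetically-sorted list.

[1] R2 [culture_positive => o2_sat_low]; R6 [followup_48h, start_antiviral => order_xray]; R7 [exposure_confirmed, high_risk, observe_4h => discharge_ok]. ⇒ new: o2_sat_low, order_xray, discharge_ok.
[2] R3 [discharge_ok, o2_sat_low, isolate => rapid_test_pos]. ⇒ new: rapid_test_pos.
[3] R11 [rapid_test_pos, exposure_confirmed => fever_present]; R12 [rapid_test_pos, isolate => cough]. ⇒ new: fever_present, cough.
[4] R4 [cough, order_xray => age_over_65]. ⇒ new: age_over_65.

age_over_65, chest_pain, cough, culture_positive, discharge_ok, exposure_confirmed, fever_present, followup_48h, high_risk, immunocompromised, isolate, o2_sat_low, observe_4h, order_xray, rapid_test_pos, start_antiviral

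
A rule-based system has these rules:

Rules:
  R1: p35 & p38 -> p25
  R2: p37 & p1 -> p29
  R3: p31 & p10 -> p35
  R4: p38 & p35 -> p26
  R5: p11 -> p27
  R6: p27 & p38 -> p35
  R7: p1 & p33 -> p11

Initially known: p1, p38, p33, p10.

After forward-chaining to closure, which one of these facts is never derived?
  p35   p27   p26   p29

p29

Round 1: R7 [p1 & p33 -> p11]. Adds p11.
Round 2: R5 [p11 -> p27]. Adds p27.
Round 3: R6 [p27 & p38 -> p35]. Adds p35.
Round 4: R1 [p35 & p38 -> p25]; R4 [p38 & p35 -> p26]. Adds p25, p26.
Derived: p26 (round 4), p27 (round 2), p35 (round 3). p29 never appears in any round.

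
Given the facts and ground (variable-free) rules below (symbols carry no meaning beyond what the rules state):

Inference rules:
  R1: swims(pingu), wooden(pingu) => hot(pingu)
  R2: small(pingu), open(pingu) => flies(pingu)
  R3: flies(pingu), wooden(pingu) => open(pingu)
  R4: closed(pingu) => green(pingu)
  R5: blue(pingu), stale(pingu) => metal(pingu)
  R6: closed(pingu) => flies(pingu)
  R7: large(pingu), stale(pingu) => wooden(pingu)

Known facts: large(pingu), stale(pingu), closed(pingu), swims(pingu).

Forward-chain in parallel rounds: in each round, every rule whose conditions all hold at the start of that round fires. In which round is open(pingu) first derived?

2

Round 1 — R4, R6, R7, derive green(pingu), flies(pingu), wooden(pingu).
Round 2 — R1, R3, derive hot(pingu), open(pingu).
open(pingu) first appears in round 2.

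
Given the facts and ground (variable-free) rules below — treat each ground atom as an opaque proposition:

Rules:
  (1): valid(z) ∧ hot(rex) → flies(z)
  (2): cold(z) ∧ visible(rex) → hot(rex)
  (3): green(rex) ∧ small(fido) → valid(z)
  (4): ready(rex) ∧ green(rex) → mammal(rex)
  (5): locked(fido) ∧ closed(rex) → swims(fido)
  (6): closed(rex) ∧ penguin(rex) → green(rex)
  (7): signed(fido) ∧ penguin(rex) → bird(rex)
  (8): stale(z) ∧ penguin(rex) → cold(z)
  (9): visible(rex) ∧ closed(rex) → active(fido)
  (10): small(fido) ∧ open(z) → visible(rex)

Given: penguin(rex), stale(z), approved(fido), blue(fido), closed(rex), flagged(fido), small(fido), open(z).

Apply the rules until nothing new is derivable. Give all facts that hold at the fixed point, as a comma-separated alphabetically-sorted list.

active(fido), approved(fido), blue(fido), closed(rex), cold(z), flagged(fido), flies(z), green(rex), hot(rex), open(z), penguin(rex), small(fido), stale(z), valid(z), visible(rex)

Round 1 fires (6), (8), (10), giving green(rex), cold(z), visible(rex).
Round 2 fires (2), (3), (9), giving hot(rex), valid(z), active(fido).
Round 3 fires (1), giving flies(z).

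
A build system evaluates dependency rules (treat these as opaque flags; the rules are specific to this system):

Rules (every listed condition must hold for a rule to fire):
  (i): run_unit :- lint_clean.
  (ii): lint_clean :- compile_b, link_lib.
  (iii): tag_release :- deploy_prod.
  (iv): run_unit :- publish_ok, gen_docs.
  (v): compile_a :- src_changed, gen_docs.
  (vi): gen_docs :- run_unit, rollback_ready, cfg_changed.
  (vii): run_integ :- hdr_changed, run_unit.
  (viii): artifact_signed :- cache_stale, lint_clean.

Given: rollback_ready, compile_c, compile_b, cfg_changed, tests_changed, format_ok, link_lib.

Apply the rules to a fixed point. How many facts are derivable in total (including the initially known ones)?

10

Round 1: (ii) [lint_clean :- compile_b, link_lib.]. Adds lint_clean.
Round 2: (i) [run_unit :- lint_clean.]. Adds run_unit.
Round 3: (vi) [gen_docs :- run_unit, rollback_ready, cfg_changed.]. Adds gen_docs.
Closure: {cfg_changed, compile_b, compile_c, format_ok, gen_docs, link_lib, lint_clean, rollback_ready, run_unit, tests_changed} — 10 facts.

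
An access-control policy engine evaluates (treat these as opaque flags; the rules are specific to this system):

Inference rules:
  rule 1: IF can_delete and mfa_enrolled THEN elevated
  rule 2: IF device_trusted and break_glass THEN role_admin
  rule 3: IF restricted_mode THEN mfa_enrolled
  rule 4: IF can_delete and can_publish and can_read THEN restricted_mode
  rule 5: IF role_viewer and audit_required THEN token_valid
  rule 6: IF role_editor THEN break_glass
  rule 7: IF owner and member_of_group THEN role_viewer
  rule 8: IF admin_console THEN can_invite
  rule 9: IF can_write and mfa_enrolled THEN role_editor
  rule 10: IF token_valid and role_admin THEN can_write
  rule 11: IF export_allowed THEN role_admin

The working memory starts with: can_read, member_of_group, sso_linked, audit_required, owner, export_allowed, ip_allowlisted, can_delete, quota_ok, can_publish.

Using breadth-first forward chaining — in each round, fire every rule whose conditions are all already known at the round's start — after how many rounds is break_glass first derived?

5

Round 1: rule 4 [IF can_delete and can_publish and can_read THEN restricted_mode]; rule 7 [IF owner and member_of_group THEN role_viewer]; rule 11 [IF export_allowed THEN role_admin]. New: restricted_mode, role_viewer, role_admin.
Round 2: rule 3 [IF restricted_mode THEN mfa_enrolled]; rule 5 [IF role_viewer and audit_required THEN token_valid]. New: mfa_enrolled, token_valid.
Round 3: rule 1 [IF can_delete and mfa_enrolled THEN elevated]; rule 10 [IF token_valid and role_admin THEN can_write]. New: elevated, can_write.
Round 4: rule 9 [IF can_write and mfa_enrolled THEN role_editor]. New: role_editor.
Round 5: rule 6 [IF role_editor THEN break_glass]. New: break_glass.
break_glass first appears in round 5.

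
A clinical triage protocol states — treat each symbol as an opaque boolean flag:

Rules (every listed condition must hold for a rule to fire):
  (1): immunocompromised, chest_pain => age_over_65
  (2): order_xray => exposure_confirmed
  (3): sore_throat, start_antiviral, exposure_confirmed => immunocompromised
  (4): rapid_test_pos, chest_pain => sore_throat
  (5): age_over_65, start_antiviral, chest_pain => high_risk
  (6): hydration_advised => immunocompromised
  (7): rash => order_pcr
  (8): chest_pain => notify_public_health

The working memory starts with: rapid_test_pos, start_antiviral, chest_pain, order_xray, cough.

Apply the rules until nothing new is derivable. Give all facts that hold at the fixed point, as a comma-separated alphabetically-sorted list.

age_over_65, chest_pain, cough, exposure_confirmed, high_risk, immunocompromised, notify_public_health, order_xray, rapid_test_pos, sore_throat, start_antiviral

[1] (2) [order_xray => exposure_confirmed]; (4) [rapid_test_pos, chest_pain => sore_throat]; (8) [chest_pain => notify_public_health]. ⇒ new: exposure_confirmed, sore_throat, notify_public_health.
[2] (3) [sore_throat, start_antiviral, exposure_confirmed => immunocompromised]. ⇒ new: immunocompromised.
[3] (1) [immunocompromised, chest_pain => age_over_65]. ⇒ new: age_over_65.
[4] (5) [age_over_65, start_antiviral, chest_pain => high_risk]. ⇒ new: high_risk.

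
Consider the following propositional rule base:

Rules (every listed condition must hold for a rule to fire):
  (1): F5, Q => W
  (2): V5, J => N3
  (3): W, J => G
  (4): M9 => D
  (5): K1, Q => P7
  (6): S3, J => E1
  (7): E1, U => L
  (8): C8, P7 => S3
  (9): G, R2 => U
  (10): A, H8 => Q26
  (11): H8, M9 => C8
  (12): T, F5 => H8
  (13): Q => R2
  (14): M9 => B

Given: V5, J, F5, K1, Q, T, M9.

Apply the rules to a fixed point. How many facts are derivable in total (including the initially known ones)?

20

[1] (1) [F5, Q => W]; (2) [V5, J => N3]; (4) [M9 => D]; (5) [K1, Q => P7]; (12) [T, F5 => H8]; (13) [Q => R2]; (14) [M9 => B]. ⇒ new: W, N3, D, P7, H8, R2, B.
[2] (3) [W, J => G]; (11) [H8, M9 => C8]. ⇒ new: G, C8.
[3] (8) [C8, P7 => S3]; (9) [G, R2 => U]. ⇒ new: S3, U.
[4] (6) [S3, J => E1]. ⇒ new: E1.
[5] (7) [E1, U => L]. ⇒ new: L.
Closure: {B, C8, D, E1, F5, G, H8, J, K1, L, M9, N3, P7, Q, R2, S3, T, U, V5, W} — 20 facts.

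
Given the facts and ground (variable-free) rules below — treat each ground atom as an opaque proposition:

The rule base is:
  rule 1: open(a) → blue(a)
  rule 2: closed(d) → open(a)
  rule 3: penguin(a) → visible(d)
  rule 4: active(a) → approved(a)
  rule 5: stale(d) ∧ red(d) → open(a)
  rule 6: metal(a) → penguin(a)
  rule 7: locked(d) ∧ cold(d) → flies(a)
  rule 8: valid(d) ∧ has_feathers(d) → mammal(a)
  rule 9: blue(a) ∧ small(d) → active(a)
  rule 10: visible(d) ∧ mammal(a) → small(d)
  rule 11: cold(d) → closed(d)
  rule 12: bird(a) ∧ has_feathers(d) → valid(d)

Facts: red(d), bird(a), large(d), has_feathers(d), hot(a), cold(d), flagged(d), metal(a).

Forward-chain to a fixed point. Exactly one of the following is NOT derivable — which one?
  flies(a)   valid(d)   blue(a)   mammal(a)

flies(a)

Round 1: rule 6 [metal(a) → penguin(a)]; rule 11 [cold(d) → closed(d)]; rule 12 [bird(a) ∧ has_feathers(d) → valid(d)]. New: penguin(a), closed(d), valid(d).
Round 2: rule 2 [closed(d) → open(a)]; rule 3 [penguin(a) → visible(d)]; rule 8 [valid(d) ∧ has_feathers(d) → mammal(a)]. New: open(a), visible(d), mammal(a).
Round 3: rule 1 [open(a) → blue(a)]; rule 10 [visible(d) ∧ mammal(a) → small(d)]. New: blue(a), small(d).
Round 4: rule 9 [blue(a) ∧ small(d) → active(a)]. New: active(a).
Round 5: rule 4 [active(a) → approved(a)]. New: approved(a).
Derived: valid(d) (round 1), mammal(a) (round 2), blue(a) (round 3). flies(a) never appears in any round.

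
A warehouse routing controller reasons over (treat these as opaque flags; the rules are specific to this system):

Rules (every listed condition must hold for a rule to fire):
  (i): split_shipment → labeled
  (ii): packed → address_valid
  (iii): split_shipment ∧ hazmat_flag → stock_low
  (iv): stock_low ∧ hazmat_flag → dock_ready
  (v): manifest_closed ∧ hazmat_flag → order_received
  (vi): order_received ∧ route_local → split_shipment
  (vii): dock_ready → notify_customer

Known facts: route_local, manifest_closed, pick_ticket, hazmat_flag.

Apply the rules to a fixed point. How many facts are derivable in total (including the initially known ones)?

10

Round 1 — (v), derive order_received.
Round 2 — (vi), derive split_shipment.
Round 3 — (i), (iii), derive labeled, stock_low.
Round 4 — (iv), derive dock_ready.
Round 5 — (vii), derive notify_customer.
Closure: {dock_ready, hazmat_flag, labeled, manifest_closed, notify_customer, order_received, pick_ticket, route_local, split_shipment, stock_low} — 10 facts.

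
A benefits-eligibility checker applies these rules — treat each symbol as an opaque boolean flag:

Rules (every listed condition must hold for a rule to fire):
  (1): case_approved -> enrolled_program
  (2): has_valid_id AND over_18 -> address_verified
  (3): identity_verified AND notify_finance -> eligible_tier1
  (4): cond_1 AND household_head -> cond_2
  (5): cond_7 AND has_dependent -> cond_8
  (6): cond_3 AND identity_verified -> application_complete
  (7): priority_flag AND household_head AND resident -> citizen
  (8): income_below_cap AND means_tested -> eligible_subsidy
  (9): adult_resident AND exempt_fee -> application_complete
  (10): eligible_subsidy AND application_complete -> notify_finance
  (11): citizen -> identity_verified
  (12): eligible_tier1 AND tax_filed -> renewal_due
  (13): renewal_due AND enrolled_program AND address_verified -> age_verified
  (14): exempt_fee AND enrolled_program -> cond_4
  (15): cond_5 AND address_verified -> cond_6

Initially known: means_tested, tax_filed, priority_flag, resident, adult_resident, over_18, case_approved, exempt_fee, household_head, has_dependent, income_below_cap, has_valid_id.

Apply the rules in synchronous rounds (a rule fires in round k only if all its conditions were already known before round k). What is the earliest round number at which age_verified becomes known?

5

Round 1 — (1), (2), (7), (8), (9), derive enrolled_program, address_verified, citizen, eligible_subsidy, application_complete.
Round 2 — (10), (11), (14), derive notify_finance, identity_verified, cond_4.
Round 3 — (3), derive eligible_tier1.
Round 4 — (12), derive renewal_due.
Round 5 — (13), derive age_verified.
age_verified first appears in round 5.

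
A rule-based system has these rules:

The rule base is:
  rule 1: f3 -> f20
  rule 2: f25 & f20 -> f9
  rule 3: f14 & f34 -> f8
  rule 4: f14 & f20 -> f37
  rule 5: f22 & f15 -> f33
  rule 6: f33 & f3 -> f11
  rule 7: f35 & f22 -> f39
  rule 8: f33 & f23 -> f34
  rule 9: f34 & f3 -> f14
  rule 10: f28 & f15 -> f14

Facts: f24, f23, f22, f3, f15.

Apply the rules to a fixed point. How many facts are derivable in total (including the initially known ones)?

12

Round 1: rule 1 [f3 -> f20]; rule 5 [f22 & f15 -> f33]. Adds f20, f33.
Round 2: rule 6 [f33 & f3 -> f11]; rule 8 [f33 & f23 -> f34]. Adds f11, f34.
Round 3: rule 9 [f34 & f3 -> f14]. Adds f14.
Round 4: rule 3 [f14 & f34 -> f8]; rule 4 [f14 & f20 -> f37]. Adds f8, f37.
Closure: {f11, f14, f15, f20, f22, f23, f24, f3, f33, f34, f37, f8} — 12 facts.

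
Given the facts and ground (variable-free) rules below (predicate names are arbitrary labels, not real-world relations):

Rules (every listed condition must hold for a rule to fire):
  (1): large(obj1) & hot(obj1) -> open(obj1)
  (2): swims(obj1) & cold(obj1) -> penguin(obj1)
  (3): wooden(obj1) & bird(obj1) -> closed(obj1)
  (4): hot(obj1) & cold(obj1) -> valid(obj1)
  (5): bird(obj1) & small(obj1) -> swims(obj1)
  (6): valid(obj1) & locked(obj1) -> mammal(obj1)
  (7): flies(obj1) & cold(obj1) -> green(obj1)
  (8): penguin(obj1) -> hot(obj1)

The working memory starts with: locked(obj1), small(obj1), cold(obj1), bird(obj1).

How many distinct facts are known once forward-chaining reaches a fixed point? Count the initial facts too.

9

Round 1: (5) [bird(obj1) & small(obj1) -> swims(obj1)]. New: swims(obj1).
Round 2: (2) [swims(obj1) & cold(obj1) -> penguin(obj1)]. New: penguin(obj1).
Round 3: (8) [penguin(obj1) -> hot(obj1)]. New: hot(obj1).
Round 4: (4) [hot(obj1) & cold(obj1) -> valid(obj1)]. New: valid(obj1).
Round 5: (6) [valid(obj1) & locked(obj1) -> mammal(obj1)]. New: mammal(obj1).
Closure: {bird(obj1), cold(obj1), hot(obj1), locked(obj1), mammal(obj1), penguin(obj1), small(obj1), swims(obj1), valid(obj1)} — 9 facts.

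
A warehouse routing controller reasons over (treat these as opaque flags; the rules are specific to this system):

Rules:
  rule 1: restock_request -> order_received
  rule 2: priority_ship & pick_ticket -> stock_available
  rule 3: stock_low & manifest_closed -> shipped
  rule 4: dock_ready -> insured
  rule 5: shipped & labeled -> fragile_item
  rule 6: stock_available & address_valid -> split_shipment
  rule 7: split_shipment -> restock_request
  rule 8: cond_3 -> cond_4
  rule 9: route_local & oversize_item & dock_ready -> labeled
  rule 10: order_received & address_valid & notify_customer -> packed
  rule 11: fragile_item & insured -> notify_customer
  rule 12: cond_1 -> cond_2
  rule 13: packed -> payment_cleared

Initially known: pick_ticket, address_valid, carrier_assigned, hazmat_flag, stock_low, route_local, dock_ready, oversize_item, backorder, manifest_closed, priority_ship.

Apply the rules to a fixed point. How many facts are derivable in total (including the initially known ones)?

22

[1] rule 2 [priority_ship & pick_ticket -> stock_available]; rule 3 [stock_low & manifest_closed -> shipped]; rule 4 [dock_ready -> insured]; rule 9 [route_local & oversize_item & dock_ready -> labeled]. ⇒ new: stock_available, shipped, insured, labeled.
[2] rule 5 [shipped & labeled -> fragile_item]; rule 6 [stock_available & address_valid -> split_shipment]. ⇒ new: fragile_item, split_shipment.
[3] rule 7 [split_shipment -> restock_request]; rule 11 [fragile_item & insured -> notify_customer]. ⇒ new: restock_request, notify_customer.
[4] rule 1 [restock_request -> order_received]. ⇒ new: order_received.
[5] rule 10 [order_received & address_valid & notify_customer -> packed]. ⇒ new: packed.
[6] rule 13 [packed -> payment_cleared]. ⇒ new: payment_cleared.
Closure: {address_valid, backorder, carrier_assigned, dock_ready, fragile_item, hazmat_flag, insured, labeled, manifest_closed, notify_customer, order_received, oversize_item, packed, payment_cleared, pick_ticket, priority_ship, restock_request, route_local, shipped, split_shipment, stock_available, stock_low} — 22 facts.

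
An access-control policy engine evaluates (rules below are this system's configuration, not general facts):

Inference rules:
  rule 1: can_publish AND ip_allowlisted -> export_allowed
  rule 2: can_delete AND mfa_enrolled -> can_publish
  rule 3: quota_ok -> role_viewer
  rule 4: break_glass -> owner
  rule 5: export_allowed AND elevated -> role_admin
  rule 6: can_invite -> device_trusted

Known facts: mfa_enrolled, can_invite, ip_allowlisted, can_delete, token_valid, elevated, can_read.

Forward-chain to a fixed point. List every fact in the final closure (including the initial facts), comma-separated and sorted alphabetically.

can_delete, can_invite, can_publish, can_read, device_trusted, elevated, export_allowed, ip_allowlisted, mfa_enrolled, role_admin, token_valid

Round 1: rule 2 [can_delete AND mfa_enrolled -> can_publish]; rule 6 [can_invite -> device_trusted]. New: can_publish, device_trusted.
Round 2: rule 1 [can_publish AND ip_allowlisted -> export_allowed]. New: export_allowed.
Round 3: rule 5 [export_allowed AND elevated -> role_admin]. New: role_admin.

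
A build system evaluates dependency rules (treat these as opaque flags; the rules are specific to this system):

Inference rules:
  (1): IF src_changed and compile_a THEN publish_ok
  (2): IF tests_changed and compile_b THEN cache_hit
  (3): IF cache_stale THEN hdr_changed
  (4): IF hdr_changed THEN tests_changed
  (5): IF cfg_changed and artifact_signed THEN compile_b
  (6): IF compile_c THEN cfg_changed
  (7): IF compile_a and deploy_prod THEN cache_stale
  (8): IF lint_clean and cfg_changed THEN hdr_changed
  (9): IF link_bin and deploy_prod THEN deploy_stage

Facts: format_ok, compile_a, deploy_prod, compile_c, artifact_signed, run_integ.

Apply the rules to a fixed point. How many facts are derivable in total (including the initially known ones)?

Round 1: (6) [IF compile_c THEN cfg_changed]; (7) [IF compile_a and deploy_prod THEN cache_stale]. Adds cfg_changed, cache_stale.
Round 2: (3) [IF cache_stale THEN hdr_changed]; (5) [IF cfg_changed and artifact_signed THEN compile_b]. Adds hdr_changed, compile_b.
Round 3: (4) [IF hdr_changed THEN tests_changed]. Adds tests_changed.
Round 4: (2) [IF tests_changed and compile_b THEN cache_hit]. Adds cache_hit.
Closure: {artifact_signed, cache_hit, cache_stale, cfg_changed, compile_a, compile_b, compile_c, deploy_prod, format_ok, hdr_changed, run_integ, tests_changed} — 12 facts.

12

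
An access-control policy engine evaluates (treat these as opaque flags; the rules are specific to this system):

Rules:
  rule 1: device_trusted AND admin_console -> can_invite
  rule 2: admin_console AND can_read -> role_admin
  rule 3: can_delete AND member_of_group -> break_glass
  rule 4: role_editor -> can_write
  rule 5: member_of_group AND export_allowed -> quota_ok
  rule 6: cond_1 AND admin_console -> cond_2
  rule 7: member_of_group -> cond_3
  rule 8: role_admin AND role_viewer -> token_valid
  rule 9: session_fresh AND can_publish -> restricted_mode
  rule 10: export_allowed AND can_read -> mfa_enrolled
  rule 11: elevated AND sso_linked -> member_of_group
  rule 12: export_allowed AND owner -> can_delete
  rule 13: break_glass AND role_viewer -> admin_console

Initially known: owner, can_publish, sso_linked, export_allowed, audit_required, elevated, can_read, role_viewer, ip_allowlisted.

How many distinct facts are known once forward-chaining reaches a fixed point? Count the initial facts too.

18

Round 1 fires rule 10, rule 11, rule 12, giving mfa_enrolled, member_of_group, can_delete.
Round 2 fires rule 3, rule 5, rule 7, giving break_glass, quota_ok, cond_3.
Round 3 fires rule 13, giving admin_console.
Round 4 fires rule 2, giving role_admin.
Round 5 fires rule 8, giving token_valid.
Closure: {admin_console, audit_required, break_glass, can_delete, can_publish, can_read, cond_3, elevated, export_allowed, ip_allowlisted, member_of_group, mfa_enrolled, owner, quota_ok, role_admin, role_viewer, sso_linked, token_valid} — 18 facts.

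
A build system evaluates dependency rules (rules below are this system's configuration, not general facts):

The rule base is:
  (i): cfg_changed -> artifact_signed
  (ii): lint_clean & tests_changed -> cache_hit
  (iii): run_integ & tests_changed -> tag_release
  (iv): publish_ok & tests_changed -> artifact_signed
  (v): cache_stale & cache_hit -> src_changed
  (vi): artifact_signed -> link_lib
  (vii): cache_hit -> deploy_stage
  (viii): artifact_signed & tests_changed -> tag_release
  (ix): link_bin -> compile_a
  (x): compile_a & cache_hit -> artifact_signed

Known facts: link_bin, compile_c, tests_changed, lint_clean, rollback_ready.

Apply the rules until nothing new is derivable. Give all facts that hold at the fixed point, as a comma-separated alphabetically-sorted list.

artifact_signed, cache_hit, compile_a, compile_c, deploy_stage, link_bin, link_lib, lint_clean, rollback_ready, tag_release, tests_changed

Round 1 — (ii), (ix), derive cache_hit, compile_a.
Round 2 — (vii), (x), derive deploy_stage, artifact_signed.
Round 3 — (vi), (viii), derive link_lib, tag_release.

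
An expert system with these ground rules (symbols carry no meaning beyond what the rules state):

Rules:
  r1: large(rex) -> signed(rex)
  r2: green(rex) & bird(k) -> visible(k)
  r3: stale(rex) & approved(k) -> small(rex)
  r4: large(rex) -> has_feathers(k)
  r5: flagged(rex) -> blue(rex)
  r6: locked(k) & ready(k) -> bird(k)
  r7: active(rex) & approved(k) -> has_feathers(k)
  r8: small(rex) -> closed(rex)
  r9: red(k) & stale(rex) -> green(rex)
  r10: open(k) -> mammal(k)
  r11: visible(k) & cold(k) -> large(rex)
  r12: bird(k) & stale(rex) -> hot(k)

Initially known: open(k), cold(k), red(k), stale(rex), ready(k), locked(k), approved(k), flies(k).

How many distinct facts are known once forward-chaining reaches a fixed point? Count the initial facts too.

18

[1] r3 [stale(rex) & approved(k) -> small(rex)]; r6 [locked(k) & ready(k) -> bird(k)]; r9 [red(k) & stale(rex) -> green(rex)]; r10 [open(k) -> mammal(k)]. ⇒ new: small(rex), bird(k), green(rex), mammal(k).
[2] r2 [green(rex) & bird(k) -> visible(k)]; r8 [small(rex) -> closed(rex)]; r12 [bird(k) & stale(rex) -> hot(k)]. ⇒ new: visible(k), closed(rex), hot(k).
[3] r11 [visible(k) & cold(k) -> large(rex)]. ⇒ new: large(rex).
[4] r1 [large(rex) -> signed(rex)]; r4 [large(rex) -> has_feathers(k)]. ⇒ new: signed(rex), has_feathers(k).
Closure: {approved(k), bird(k), closed(rex), cold(k), flies(k), green(rex), has_feathers(k), hot(k), large(rex), locked(k), mammal(k), open(k), ready(k), red(k), signed(rex), small(rex), stale(rex), visible(k)} — 18 facts.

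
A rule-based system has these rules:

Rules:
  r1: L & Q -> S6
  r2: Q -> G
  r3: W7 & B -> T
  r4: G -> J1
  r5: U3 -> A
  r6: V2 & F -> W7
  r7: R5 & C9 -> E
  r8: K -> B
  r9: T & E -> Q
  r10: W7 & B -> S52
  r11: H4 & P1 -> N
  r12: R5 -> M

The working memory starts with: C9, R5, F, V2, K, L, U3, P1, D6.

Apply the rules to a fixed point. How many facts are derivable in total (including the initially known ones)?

Round 1 fires r5, r6, r7, r8, r12, giving A, W7, E, B, M.
Round 2 fires r3, r10, giving T, S52.
Round 3 fires r9, giving Q.
Round 4 fires r1, r2, giving S6, G.
Round 5 fires r4, giving J1.
Closure: {A, B, C9, D6, E, F, G, J1, K, L, M, P1, Q, R5, S52, S6, T, U3, V2, W7} — 20 facts.

20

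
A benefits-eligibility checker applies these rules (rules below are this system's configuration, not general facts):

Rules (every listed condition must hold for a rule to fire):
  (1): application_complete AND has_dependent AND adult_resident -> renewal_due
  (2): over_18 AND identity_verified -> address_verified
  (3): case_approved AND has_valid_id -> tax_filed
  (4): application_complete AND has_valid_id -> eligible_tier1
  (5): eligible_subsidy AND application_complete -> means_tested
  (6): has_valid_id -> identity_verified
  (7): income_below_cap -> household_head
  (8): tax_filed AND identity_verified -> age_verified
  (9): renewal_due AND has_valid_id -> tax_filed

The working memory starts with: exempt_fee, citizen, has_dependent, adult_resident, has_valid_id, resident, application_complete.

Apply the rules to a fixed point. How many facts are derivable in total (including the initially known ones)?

12

Round 1 fires (1), (4), (6), giving renewal_due, eligible_tier1, identity_verified.
Round 2 fires (9), giving tax_filed.
Round 3 fires (8), giving age_verified.
Closure: {adult_resident, age_verified, application_complete, citizen, eligible_tier1, exempt_fee, has_dependent, has_valid_id, identity_verified, renewal_due, resident, tax_filed} — 12 facts.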